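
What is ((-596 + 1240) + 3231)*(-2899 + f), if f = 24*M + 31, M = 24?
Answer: -8881500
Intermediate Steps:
f = 607 (f = 24*24 + 31 = 576 + 31 = 607)
((-596 + 1240) + 3231)*(-2899 + f) = ((-596 + 1240) + 3231)*(-2899 + 607) = (644 + 3231)*(-2292) = 3875*(-2292) = -8881500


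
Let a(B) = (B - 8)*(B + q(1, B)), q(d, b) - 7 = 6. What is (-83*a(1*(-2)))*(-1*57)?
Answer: -520410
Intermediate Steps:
q(d, b) = 13 (q(d, b) = 7 + 6 = 13)
a(B) = (-8 + B)*(13 + B) (a(B) = (B - 8)*(B + 13) = (-8 + B)*(13 + B))
(-83*a(1*(-2)))*(-1*57) = (-83*(-104 + (1*(-2))² + 5*(1*(-2))))*(-1*57) = -83*(-104 + (-2)² + 5*(-2))*(-57) = -83*(-104 + 4 - 10)*(-57) = -83*(-110)*(-57) = 9130*(-57) = -520410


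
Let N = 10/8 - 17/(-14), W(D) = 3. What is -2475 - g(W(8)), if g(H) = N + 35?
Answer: -70349/28 ≈ -2512.5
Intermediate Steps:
N = 69/28 (N = 10*(⅛) - 17*(-1/14) = 5/4 + 17/14 = 69/28 ≈ 2.4643)
g(H) = 1049/28 (g(H) = 69/28 + 35 = 1049/28)
-2475 - g(W(8)) = -2475 - 1*1049/28 = -2475 - 1049/28 = -70349/28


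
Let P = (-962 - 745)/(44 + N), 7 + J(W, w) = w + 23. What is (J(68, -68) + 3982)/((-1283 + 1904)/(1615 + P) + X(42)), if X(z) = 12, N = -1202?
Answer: 408693145/1287869 ≈ 317.34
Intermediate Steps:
J(W, w) = 16 + w (J(W, w) = -7 + (w + 23) = -7 + (23 + w) = 16 + w)
P = 569/386 (P = (-962 - 745)/(44 - 1202) = -1707/(-1158) = -1707*(-1/1158) = 569/386 ≈ 1.4741)
(J(68, -68) + 3982)/((-1283 + 1904)/(1615 + P) + X(42)) = ((16 - 68) + 3982)/((-1283 + 1904)/(1615 + 569/386) + 12) = (-52 + 3982)/(621/(623959/386) + 12) = 3930/(621*(386/623959) + 12) = 3930/(239706/623959 + 12) = 3930/(7727214/623959) = 3930*(623959/7727214) = 408693145/1287869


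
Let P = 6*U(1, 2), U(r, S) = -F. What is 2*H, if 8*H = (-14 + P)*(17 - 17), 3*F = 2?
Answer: 0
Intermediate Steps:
F = ⅔ (F = (⅓)*2 = ⅔ ≈ 0.66667)
U(r, S) = -⅔ (U(r, S) = -1*⅔ = -⅔)
P = -4 (P = 6*(-⅔) = -4)
H = 0 (H = ((-14 - 4)*(17 - 17))/8 = (-18*0)/8 = (⅛)*0 = 0)
2*H = 2*0 = 0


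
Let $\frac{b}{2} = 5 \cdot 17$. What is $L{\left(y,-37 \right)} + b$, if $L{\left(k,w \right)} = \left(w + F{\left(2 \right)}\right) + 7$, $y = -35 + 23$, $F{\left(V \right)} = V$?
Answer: $142$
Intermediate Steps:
$b = 170$ ($b = 2 \cdot 5 \cdot 17 = 2 \cdot 85 = 170$)
$y = -12$
$L{\left(k,w \right)} = 9 + w$ ($L{\left(k,w \right)} = \left(w + 2\right) + 7 = \left(2 + w\right) + 7 = 9 + w$)
$L{\left(y,-37 \right)} + b = \left(9 - 37\right) + 170 = -28 + 170 = 142$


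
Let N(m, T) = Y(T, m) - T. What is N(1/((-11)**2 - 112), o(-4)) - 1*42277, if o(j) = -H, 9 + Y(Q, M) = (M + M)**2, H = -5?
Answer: -3425567/81 ≈ -42291.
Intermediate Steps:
Y(Q, M) = -9 + 4*M**2 (Y(Q, M) = -9 + (M + M)**2 = -9 + (2*M)**2 = -9 + 4*M**2)
o(j) = 5 (o(j) = -1*(-5) = 5)
N(m, T) = -9 - T + 4*m**2 (N(m, T) = (-9 + 4*m**2) - T = -9 - T + 4*m**2)
N(1/((-11)**2 - 112), o(-4)) - 1*42277 = (-9 - 1*5 + 4*(1/((-11)**2 - 112))**2) - 1*42277 = (-9 - 5 + 4*(1/(121 - 112))**2) - 42277 = (-9 - 5 + 4*(1/9)**2) - 42277 = (-9 - 5 + 4*(1/81)) - 42277 = (-9 - 5 + 4/81) - 42277 = -1130/81 - 42277 = -3425567/81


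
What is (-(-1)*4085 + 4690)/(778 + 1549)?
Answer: 675/179 ≈ 3.7710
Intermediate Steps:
(-(-1)*4085 + 4690)/(778 + 1549) = (-1*(-4085) + 4690)/2327 = (4085 + 4690)*(1/2327) = 8775*(1/2327) = 675/179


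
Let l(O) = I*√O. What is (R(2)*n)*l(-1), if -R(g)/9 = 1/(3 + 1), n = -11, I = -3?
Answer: -297*I/4 ≈ -74.25*I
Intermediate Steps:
l(O) = -3*√O
R(g) = -9/4 (R(g) = -9/(3 + 1) = -9/4)
(R(2)*n)*l(-1) = (-9/4*(-11))*(-3*I) = 99*(-3*I)/4 = -297*I/4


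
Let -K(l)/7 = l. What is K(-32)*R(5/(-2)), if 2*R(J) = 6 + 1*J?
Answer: 392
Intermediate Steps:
K(l) = -7*l
R(J) = 3 + J/2 (R(J) = (6 + 1*J)/2 = (6 + J)/2 = 3 + J/2)
K(-32)*R(5/(-2)) = (-7*(-32))*(3 + (5/(-2))/2) = 224*(3 + (5*(-½))/2) = 224*(3 + (½)*(-5/2)) = 224*(3 - 5/4) = 224*(7/4) = 392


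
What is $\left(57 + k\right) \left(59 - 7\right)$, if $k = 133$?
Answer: $9880$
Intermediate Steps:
$\left(57 + k\right) \left(59 - 7\right) = \left(57 + 133\right) \left(59 - 7\right) = 190 \left(59 - 7\right) = 190 \cdot 52 = 9880$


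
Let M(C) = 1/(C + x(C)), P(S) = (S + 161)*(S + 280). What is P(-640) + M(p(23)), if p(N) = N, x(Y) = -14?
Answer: 1551961/9 ≈ 1.7244e+5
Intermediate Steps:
P(S) = (161 + S)*(280 + S)
M(C) = 1/(-14 + C) (M(C) = 1/(C - 14) = 1/(-14 + C))
P(-640) + M(p(23)) = (45080 + (-640)² + 441*(-640)) + 1/(-14 + 23) = (45080 + 409600 - 282240) + 1/9 = 172440 + ⅑ = 1551961/9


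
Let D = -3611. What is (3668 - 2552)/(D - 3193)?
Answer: -31/189 ≈ -0.16402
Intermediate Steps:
(3668 - 2552)/(D - 3193) = (3668 - 2552)/(-3611 - 3193) = 1116/(-6804) = 1116*(-1/6804) = -31/189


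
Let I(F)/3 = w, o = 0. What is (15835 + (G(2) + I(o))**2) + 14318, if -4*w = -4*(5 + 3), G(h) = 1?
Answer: 30778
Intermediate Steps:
w = 8 (w = -(-1)*(5 + 3) = -(-1)*8 = -1/4*(-32) = 8)
I(F) = 24 (I(F) = 3*8 = 24)
(15835 + (G(2) + I(o))**2) + 14318 = (15835 + (1 + 24)**2) + 14318 = (15835 + 25**2) + 14318 = (15835 + 625) + 14318 = 16460 + 14318 = 30778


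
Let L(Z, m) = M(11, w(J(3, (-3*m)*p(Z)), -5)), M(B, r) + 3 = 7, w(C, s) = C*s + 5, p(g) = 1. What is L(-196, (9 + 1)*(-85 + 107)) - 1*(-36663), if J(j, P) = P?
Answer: 36667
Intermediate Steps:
w(C, s) = 5 + C*s
M(B, r) = 4 (M(B, r) = -3 + 7 = 4)
L(Z, m) = 4
L(-196, (9 + 1)*(-85 + 107)) - 1*(-36663) = 4 - 1*(-36663) = 4 + 36663 = 36667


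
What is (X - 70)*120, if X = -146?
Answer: -25920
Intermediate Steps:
(X - 70)*120 = (-146 - 70)*120 = -216*120 = -25920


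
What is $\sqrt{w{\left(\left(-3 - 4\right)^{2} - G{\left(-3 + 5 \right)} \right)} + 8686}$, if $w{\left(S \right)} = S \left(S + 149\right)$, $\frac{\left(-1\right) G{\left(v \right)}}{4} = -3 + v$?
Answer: $2 \sqrt{4354} \approx 131.97$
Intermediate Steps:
$G{\left(v \right)} = 12 - 4 v$ ($G{\left(v \right)} = - 4 \left(-3 + v\right) = 12 - 4 v$)
$w{\left(S \right)} = S \left(149 + S\right)$
$\sqrt{w{\left(\left(-3 - 4\right)^{2} - G{\left(-3 + 5 \right)} \right)} + 8686} = \sqrt{\left(\left(-3 - 4\right)^{2} - \left(12 - 4 \left(-3 + 5\right)\right)\right) \left(149 - \left(12 - \left(-3 - 4\right)^{2} - 4 \left(-3 + 5\right)\right)\right) + 8686} = \sqrt{\left(\left(-7\right)^{2} - \left(12 - 8\right)\right) \left(149 - \left(12 - 49 - 8\right)\right) + 8686} = \sqrt{\left(49 - \left(12 - 8\right)\right) \left(149 + \left(49 - \left(12 - 8\right)\right)\right) + 8686} = \sqrt{\left(49 - 4\right) \left(149 + \left(49 - 4\right)\right) + 8686} = \sqrt{45 \left(149 + 45\right) + 8686} = \sqrt{45 \cdot 194 + 8686} = \sqrt{8730 + 8686} = \sqrt{17416} = 2 \sqrt{4354}$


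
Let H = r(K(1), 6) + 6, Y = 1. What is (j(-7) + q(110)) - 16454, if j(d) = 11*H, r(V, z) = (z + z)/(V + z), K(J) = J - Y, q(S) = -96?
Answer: -16462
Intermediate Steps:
K(J) = -1 + J (K(J) = J - 1*1 = J - 1 = -1 + J)
r(V, z) = 2*z/(V + z) (r(V, z) = (2*z)/(V + z) = 2*z/(V + z))
H = 8 (H = 2*6/((-1 + 1) + 6) + 6 = 2*6/(0 + 6) + 6 = 2*6/6 + 6 = 2*6*(⅙) + 6 = 2 + 6 = 8)
j(d) = 88 (j(d) = 11*8 = 88)
(j(-7) + q(110)) - 16454 = (88 - 96) - 16454 = -8 - 16454 = -16462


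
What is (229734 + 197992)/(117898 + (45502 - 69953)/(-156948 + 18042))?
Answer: 59413707756/16376764039 ≈ 3.6279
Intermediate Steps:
(229734 + 197992)/(117898 + (45502 - 69953)/(-156948 + 18042)) = 427726/(117898 - 24451/(-138906)) = 427726/(117898 - 24451*(-1/138906)) = 427726/(117898 + 24451/138906) = 427726/(16376764039/138906) = 427726*(138906/16376764039) = 59413707756/16376764039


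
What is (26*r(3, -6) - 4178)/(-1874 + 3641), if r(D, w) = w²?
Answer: -3242/1767 ≈ -1.8347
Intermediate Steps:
(26*r(3, -6) - 4178)/(-1874 + 3641) = (26*(-6)² - 4178)/(-1874 + 3641) = (26*36 - 4178)/1767 = (936 - 4178)*(1/1767) = -3242*1/1767 = -3242/1767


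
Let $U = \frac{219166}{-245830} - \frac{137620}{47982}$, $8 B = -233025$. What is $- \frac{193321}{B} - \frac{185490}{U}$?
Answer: $\frac{127477833216643795154}{2583498518071575} \approx 49343.0$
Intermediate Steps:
$B = - \frac{233025}{8}$ ($B = \frac{1}{8} \left(-233025\right) = - \frac{233025}{8} \approx -29128.0$)
$U = - \frac{11086786903}{2948853765}$ ($U = 219166 \left(- \frac{1}{245830}\right) - \frac{68810}{23991} = - \frac{109583}{122915} - \frac{68810}{23991} = - \frac{11086786903}{2948853765} \approx -3.7597$)
$- \frac{193321}{B} - \frac{185490}{U} = - \frac{193321}{- \frac{233025}{8}} - \frac{185490}{- \frac{11086786903}{2948853765}} = \left(-193321\right) \left(- \frac{8}{233025}\right) - - \frac{546982884869850}{11086786903} = \frac{1546568}{233025} + \frac{546982884869850}{11086786903} = \frac{127477833216643795154}{2583498518071575}$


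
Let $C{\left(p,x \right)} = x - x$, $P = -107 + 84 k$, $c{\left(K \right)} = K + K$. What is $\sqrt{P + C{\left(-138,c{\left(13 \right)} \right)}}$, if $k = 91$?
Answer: $\sqrt{7537} \approx 86.816$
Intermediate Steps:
$c{\left(K \right)} = 2 K$
$P = 7537$ ($P = -107 + 84 \cdot 91 = -107 + 7644 = 7537$)
$C{\left(p,x \right)} = 0$
$\sqrt{P + C{\left(-138,c{\left(13 \right)} \right)}} = \sqrt{7537 + 0} = \sqrt{7537}$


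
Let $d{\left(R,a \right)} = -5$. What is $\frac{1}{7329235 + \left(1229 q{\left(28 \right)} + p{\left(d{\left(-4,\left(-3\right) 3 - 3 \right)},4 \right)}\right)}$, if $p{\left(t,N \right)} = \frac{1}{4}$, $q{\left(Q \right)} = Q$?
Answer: $\frac{4}{29454589} \approx 1.358 \cdot 10^{-7}$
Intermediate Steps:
$p{\left(t,N \right)} = \frac{1}{4}$
$\frac{1}{7329235 + \left(1229 q{\left(28 \right)} + p{\left(d{\left(-4,\left(-3\right) 3 - 3 \right)},4 \right)}\right)} = \frac{1}{7329235 + \left(1229 \cdot 28 + \frac{1}{4}\right)} = \frac{1}{7329235 + \left(34412 + \frac{1}{4}\right)} = \frac{1}{7329235 + \frac{137649}{4}} = \frac{1}{\frac{29454589}{4}} = \frac{4}{29454589}$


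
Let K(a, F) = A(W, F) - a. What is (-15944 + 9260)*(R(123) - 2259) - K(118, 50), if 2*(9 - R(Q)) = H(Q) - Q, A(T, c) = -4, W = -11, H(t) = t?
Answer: 15039122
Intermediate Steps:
K(a, F) = -4 - a
R(Q) = 9 (R(Q) = 9 - (Q - Q)/2 = 9 - 1/2*0 = 9 + 0 = 9)
(-15944 + 9260)*(R(123) - 2259) - K(118, 50) = (-15944 + 9260)*(9 - 2259) - (-4 - 1*118) = -6684*(-2250) - (-4 - 118) = 15039000 - 1*(-122) = 15039000 + 122 = 15039122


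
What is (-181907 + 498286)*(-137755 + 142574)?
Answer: 1524630401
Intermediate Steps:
(-181907 + 498286)*(-137755 + 142574) = 316379*4819 = 1524630401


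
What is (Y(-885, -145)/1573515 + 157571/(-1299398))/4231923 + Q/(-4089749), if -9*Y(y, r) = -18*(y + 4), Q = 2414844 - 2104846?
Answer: -2682315727185723786574789/35387305329665117496068190 ≈ -0.075799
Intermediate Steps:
Q = 309998
Y(y, r) = 8 + 2*y (Y(y, r) = -(-2)*(y + 4) = -(-2)*(4 + y) = -(-72 - 18*y)/9 = 8 + 2*y)
(Y(-885, -145)/1573515 + 157571/(-1299398))/4231923 + Q/(-4089749) = ((8 + 2*(-885))/1573515 + 157571/(-1299398))/4231923 + 309998/(-4089749) = ((8 - 1770)*(1/1573515) + 157571*(-1/1299398))*(1/4231923) + 309998*(-1/4089749) = (-1762*1/1573515 - 157571/1299398)*(1/4231923) - 309998/4089749 = (-1762/1573515 - 157571/1299398)*(1/4231923) - 309998/4089749 = -250229871341/2044622243970*1/4231923 - 309998/4089749 = -250229871341/8652683900568254310 - 309998/4089749 = -2682315727185723786574789/35387305329665117496068190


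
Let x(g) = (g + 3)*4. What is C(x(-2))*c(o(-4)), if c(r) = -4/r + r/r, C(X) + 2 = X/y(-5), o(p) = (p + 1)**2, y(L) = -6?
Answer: -40/27 ≈ -1.4815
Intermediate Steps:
x(g) = 12 + 4*g (x(g) = (3 + g)*4 = 12 + 4*g)
o(p) = (1 + p)**2
C(X) = -2 - X/6 (C(X) = -2 + X/(-6) = -2 + X*(-1/6) = -2 - X/6)
c(r) = 1 - 4/r (c(r) = -4/r + 1 = 1 - 4/r)
C(x(-2))*c(o(-4)) = (-2 - (12 + 4*(-2))/6)*((-4 + (1 - 4)**2)/((1 - 4)**2)) = (-2 - (12 - 8)/6)*((-4 + (-3)**2)/((-3)**2)) = (-2 - 1/6*4)*((-4 + 9)/9) = (-2 - 2/3)*((1/9)*5) = -8/3*5/9 = -40/27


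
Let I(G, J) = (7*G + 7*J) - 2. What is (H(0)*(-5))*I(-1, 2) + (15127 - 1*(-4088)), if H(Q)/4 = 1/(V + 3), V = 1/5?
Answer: 76735/4 ≈ 19184.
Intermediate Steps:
V = 1/5 ≈ 0.20000
I(G, J) = -2 + 7*G + 7*J
H(Q) = 5/4 (H(Q) = 4/(1/5 + 3) = 4/(16/5) = 4*(5/16) = 5/4)
(H(0)*(-5))*I(-1, 2) + (15127 - 1*(-4088)) = ((5/4)*(-5))*(-2 + 7*(-1) + 7*2) + (15127 - 1*(-4088)) = -25*(-2 - 7 + 14)/4 + (15127 + 4088) = -25/4*5 + 19215 = -125/4 + 19215 = 76735/4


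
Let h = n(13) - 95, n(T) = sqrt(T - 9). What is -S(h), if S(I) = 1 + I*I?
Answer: -8650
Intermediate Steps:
n(T) = sqrt(-9 + T)
h = -93 (h = sqrt(-9 + 13) - 95 = sqrt(4) - 95 = 2 - 95 = -93)
S(I) = 1 + I**2
-S(h) = -(1 + (-93)**2) = -(1 + 8649) = -1*8650 = -8650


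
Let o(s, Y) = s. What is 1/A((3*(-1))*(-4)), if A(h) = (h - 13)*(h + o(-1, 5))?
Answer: -1/11 ≈ -0.090909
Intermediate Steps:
A(h) = (-1 + h)*(-13 + h) (A(h) = (h - 13)*(h - 1) = (-13 + h)*(-1 + h) = (-1 + h)*(-13 + h))
1/A((3*(-1))*(-4)) = 1/(13 + ((3*(-1))*(-4))**2 - 14*3*(-1)*(-4)) = 1/(13 + (-3*(-4))**2 - (-42)*(-4)) = 1/(13 + 12**2 - 14*12) = 1/(13 + 144 - 168) = 1/(-11) = -1/11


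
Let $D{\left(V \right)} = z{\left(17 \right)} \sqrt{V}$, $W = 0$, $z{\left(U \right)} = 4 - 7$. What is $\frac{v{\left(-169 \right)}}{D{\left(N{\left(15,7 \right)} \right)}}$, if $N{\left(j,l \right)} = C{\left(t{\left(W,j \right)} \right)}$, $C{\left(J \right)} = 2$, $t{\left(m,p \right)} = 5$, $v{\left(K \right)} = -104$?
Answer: $\frac{52 \sqrt{2}}{3} \approx 24.513$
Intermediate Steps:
$z{\left(U \right)} = -3$ ($z{\left(U \right)} = 4 - 7 = -3$)
$N{\left(j,l \right)} = 2$
$D{\left(V \right)} = - 3 \sqrt{V}$
$\frac{v{\left(-169 \right)}}{D{\left(N{\left(15,7 \right)} \right)}} = - \frac{104}{\left(-3\right) \sqrt{2}} = - 104 \left(- \frac{\sqrt{2}}{6}\right) = \frac{52 \sqrt{2}}{3}$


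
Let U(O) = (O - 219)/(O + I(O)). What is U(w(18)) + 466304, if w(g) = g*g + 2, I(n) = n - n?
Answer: 152015211/326 ≈ 4.6630e+5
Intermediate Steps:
I(n) = 0
w(g) = 2 + g² (w(g) = g² + 2 = 2 + g²)
U(O) = (-219 + O)/O (U(O) = (O - 219)/(O + 0) = (-219 + O)/O)
U(w(18)) + 466304 = (-219 + (2 + 18²))/(2 + 18²) + 466304 = (-219 + (2 + 324))/(2 + 324) + 466304 = (-219 + 326)/326 + 466304 = (1/326)*107 + 466304 = 107/326 + 466304 = 152015211/326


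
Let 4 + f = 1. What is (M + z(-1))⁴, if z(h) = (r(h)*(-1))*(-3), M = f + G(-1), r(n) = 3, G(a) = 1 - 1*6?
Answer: 1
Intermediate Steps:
G(a) = -5 (G(a) = 1 - 6 = -5)
f = -3 (f = -4 + 1 = -3)
M = -8 (M = -3 - 5 = -8)
z(h) = 9 (z(h) = (3*(-1))*(-3) = -3*(-3) = 9)
(M + z(-1))⁴ = (-8 + 9)⁴ = 1⁴ = 1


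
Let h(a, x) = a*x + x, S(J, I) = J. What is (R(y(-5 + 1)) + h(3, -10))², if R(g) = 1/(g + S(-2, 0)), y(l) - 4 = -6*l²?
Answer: 14145121/8836 ≈ 1600.9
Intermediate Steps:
y(l) = 4 - 6*l²
R(g) = 1/(-2 + g) (R(g) = 1/(g - 2) = 1/(-2 + g))
h(a, x) = x + a*x
(R(y(-5 + 1)) + h(3, -10))² = (1/(-2 + (4 - 6*(-5 + 1)²)) - 10*(1 + 3))² = (1/(-2 + (4 - 6*(-4)²)) - 10*4)² = (1/(-2 + (4 - 6*16)) - 40)² = (1/(-2 + (4 - 96)) - 40)² = (1/(-2 - 92) - 40)² = (1/(-94) - 40)² = (-1/94 - 40)² = (-3761/94)² = 14145121/8836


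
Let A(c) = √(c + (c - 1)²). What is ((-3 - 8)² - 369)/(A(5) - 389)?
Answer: 24118/37825 + 62*√21/37825 ≈ 0.64513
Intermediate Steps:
A(c) = √(c + (-1 + c)²)
((-3 - 8)² - 369)/(A(5) - 389) = ((-3 - 8)² - 369)/(√(5 + (-1 + 5)²) - 389) = ((-11)² - 369)/(√(5 + 4²) - 389) = (121 - 369)/(√(5 + 16) - 389) = -248/(√21 - 389) = -248/(-389 + √21)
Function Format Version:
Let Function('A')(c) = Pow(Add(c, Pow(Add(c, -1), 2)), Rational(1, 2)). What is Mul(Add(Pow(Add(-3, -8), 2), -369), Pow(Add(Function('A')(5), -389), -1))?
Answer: Add(Rational(24118, 37825), Mul(Rational(62, 37825), Pow(21, Rational(1, 2)))) ≈ 0.64513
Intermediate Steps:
Function('A')(c) = Pow(Add(c, Pow(Add(-1, c), 2)), Rational(1, 2))
Mul(Add(Pow(Add(-3, -8), 2), -369), Pow(Add(Function('A')(5), -389), -1)) = Mul(Add(Pow(Add(-3, -8), 2), -369), Pow(Add(Pow(Add(5, Pow(Add(-1, 5), 2)), Rational(1, 2)), -389), -1)) = Mul(Add(Pow(-11, 2), -369), Pow(Add(Pow(Add(5, Pow(4, 2)), Rational(1, 2)), -389), -1)) = Mul(Add(121, -369), Pow(Add(Pow(Add(5, 16), Rational(1, 2)), -389), -1)) = Mul(-248, Pow(Add(Pow(21, Rational(1, 2)), -389), -1)) = Mul(-248, Pow(Add(-389, Pow(21, Rational(1, 2))), -1))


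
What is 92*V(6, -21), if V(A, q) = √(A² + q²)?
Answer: 276*√53 ≈ 2009.3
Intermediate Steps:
92*V(6, -21) = 92*√(6² + (-21)²) = 92*√(36 + 441) = 92*√477 = 92*(3*√53) = 276*√53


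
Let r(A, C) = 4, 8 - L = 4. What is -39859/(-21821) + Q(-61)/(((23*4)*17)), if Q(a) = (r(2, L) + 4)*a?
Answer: 12922707/8532011 ≈ 1.5146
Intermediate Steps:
L = 4 (L = 8 - 1*4 = 8 - 4 = 4)
Q(a) = 8*a (Q(a) = (4 + 4)*a = 8*a)
-39859/(-21821) + Q(-61)/(((23*4)*17)) = -39859/(-21821) + (8*(-61))/(((23*4)*17)) = -39859*(-1/21821) - 488/(92*17) = 39859/21821 - 488/1564 = 39859/21821 - 488*1/1564 = 39859/21821 - 122/391 = 12922707/8532011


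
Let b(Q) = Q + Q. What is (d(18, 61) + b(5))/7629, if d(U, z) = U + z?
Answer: 89/7629 ≈ 0.011666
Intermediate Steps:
b(Q) = 2*Q
(d(18, 61) + b(5))/7629 = ((18 + 61) + 2*5)/7629 = (79 + 10)*(1/7629) = 89*(1/7629) = 89/7629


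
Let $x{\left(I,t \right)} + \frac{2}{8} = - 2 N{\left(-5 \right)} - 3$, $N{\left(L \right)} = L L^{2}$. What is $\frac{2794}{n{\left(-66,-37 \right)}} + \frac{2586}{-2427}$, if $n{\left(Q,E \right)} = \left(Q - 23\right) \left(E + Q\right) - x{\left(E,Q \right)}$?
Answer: $- \frac{21715638}{28865929} \approx -0.75229$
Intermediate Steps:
$N{\left(L \right)} = L^{3}$
$x{\left(I,t \right)} = \frac{987}{4}$ ($x{\left(I,t \right)} = - \frac{1}{4} - \left(3 + 2 \left(-5\right)^{3}\right) = - \frac{1}{4} - -247 = - \frac{1}{4} + \left(250 - 3\right) = - \frac{1}{4} + 247 = \frac{987}{4}$)
$n{\left(Q,E \right)} = - \frac{987}{4} + \left(-23 + Q\right) \left(E + Q\right)$ ($n{\left(Q,E \right)} = \left(Q - 23\right) \left(E + Q\right) - \frac{987}{4} = \left(-23 + Q\right) \left(E + Q\right) - \frac{987}{4} = - \frac{987}{4} + \left(-23 + Q\right) \left(E + Q\right)$)
$\frac{2794}{n{\left(-66,-37 \right)}} + \frac{2586}{-2427} = \frac{2794}{- \frac{987}{4} + \left(-66\right)^{2} - -851 - -1518 - -2442} + \frac{2586}{-2427} = \frac{2794}{- \frac{987}{4} + 4356 + 851 + 1518 + 2442} + 2586 \left(- \frac{1}{2427}\right) = \frac{2794}{\frac{35681}{4}} - \frac{862}{809} = 2794 \cdot \frac{4}{35681} - \frac{862}{809} = \frac{11176}{35681} - \frac{862}{809} = - \frac{21715638}{28865929}$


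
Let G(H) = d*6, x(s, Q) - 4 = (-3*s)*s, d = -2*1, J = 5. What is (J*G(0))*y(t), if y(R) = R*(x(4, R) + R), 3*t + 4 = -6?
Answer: -28400/3 ≈ -9466.7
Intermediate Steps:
t = -10/3 (t = -4/3 + (1/3)*(-6) = -4/3 - 2 = -10/3 ≈ -3.3333)
d = -2
x(s, Q) = 4 - 3*s**2 (x(s, Q) = 4 + (-3*s)*s = 4 - 3*s**2)
G(H) = -12 (G(H) = -2*6 = -12)
y(R) = R*(-44 + R) (y(R) = R*((4 - 3*4**2) + R) = R*((4 - 3*16) + R) = R*((4 - 48) + R) = R*(-44 + R))
(J*G(0))*y(t) = (5*(-12))*(-10*(-44 - 10/3)/3) = -(-200)*(-142)/3 = -60*1420/9 = -28400/3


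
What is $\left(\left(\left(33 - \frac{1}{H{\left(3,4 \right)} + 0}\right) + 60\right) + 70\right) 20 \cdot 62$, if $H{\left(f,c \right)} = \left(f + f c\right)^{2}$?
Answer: $\frac{9095152}{45} \approx 2.0211 \cdot 10^{5}$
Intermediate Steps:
$H{\left(f,c \right)} = \left(f + c f\right)^{2}$
$\left(\left(\left(33 - \frac{1}{H{\left(3,4 \right)} + 0}\right) + 60\right) + 70\right) 20 \cdot 62 = \left(\left(\left(33 - \frac{1}{3^{2} \left(1 + 4\right)^{2} + 0}\right) + 60\right) + 70\right) 20 \cdot 62 = \left(\left(\left(33 - \frac{1}{9 \cdot 5^{2} + 0}\right) + 60\right) + 70\right) 20 \cdot 62 = \left(\left(\left(33 - \frac{1}{9 \cdot 25 + 0}\right) + 60\right) + 70\right) 20 \cdot 62 = \left(\left(\left(33 - \frac{1}{225 + 0}\right) + 60\right) + 70\right) 20 \cdot 62 = \left(\left(\left(33 - \frac{1}{225}\right) + 60\right) + 70\right) 20 \cdot 62 = \left(\left(\frac{7424}{225} + 60\right) + 70\right) 20 \cdot 62 = \left(\frac{20924}{225} + 70\right) 20 \cdot 62 = \frac{36674}{225} \cdot 20 \cdot 62 = \frac{146696}{45} \cdot 62 = \frac{9095152}{45}$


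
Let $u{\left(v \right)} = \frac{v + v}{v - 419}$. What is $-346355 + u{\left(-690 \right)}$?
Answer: $- \frac{384106315}{1109} \approx -3.4635 \cdot 10^{5}$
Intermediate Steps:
$u{\left(v \right)} = \frac{2 v}{-419 + v}$
$-346355 + u{\left(-690 \right)} = -346355 + 2 \left(-690\right) \frac{1}{-419 - 690} = -346355 + 2 \left(-690\right) \frac{1}{-1109} = -346355 + 2 \left(-690\right) \left(- \frac{1}{1109}\right) = -346355 + \frac{1380}{1109} = - \frac{384106315}{1109}$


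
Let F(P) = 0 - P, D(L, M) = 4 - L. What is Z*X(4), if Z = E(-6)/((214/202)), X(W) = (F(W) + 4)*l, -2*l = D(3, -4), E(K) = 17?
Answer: 0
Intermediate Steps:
F(P) = -P
l = -½ (l = -(4 - 1*3)/2 = -(4 - 3)/2 = -½*1 = -½ ≈ -0.50000)
X(W) = -2 + W/2 (X(W) = (-W + 4)*(-½) = (4 - W)*(-½) = -2 + W/2)
Z = 1717/107 (Z = 17/((214/202)) = 17/((214*(1/202))) = 17/(107/101) = 17*(101/107) = 1717/107 ≈ 16.047)
Z*X(4) = 1717*(-2 + (½)*4)/107 = 1717*(-2 + 2)/107 = (1717/107)*0 = 0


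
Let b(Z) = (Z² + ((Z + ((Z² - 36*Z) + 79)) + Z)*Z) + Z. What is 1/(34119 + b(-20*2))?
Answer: -1/85881 ≈ -1.1644e-5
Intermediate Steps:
b(Z) = Z + Z² + Z*(79 + Z² - 34*Z) (b(Z) = (Z² + ((Z + (79 + Z² - 36*Z)) + Z)*Z) + Z = (Z² + ((79 + Z² - 35*Z) + Z)*Z) + Z = (Z² + (79 + Z² - 34*Z)*Z) + Z = (Z² + Z*(79 + Z² - 34*Z)) + Z = Z + Z² + Z*(79 + Z² - 34*Z))
1/(34119 + b(-20*2)) = 1/(34119 + (-20*2)*(80 + (-20*2)² - (-660)*2)) = 1/(34119 - 40*(80 + (-40)² - 33*(-40))) = 1/(34119 - 40*(80 + 1600 + 1320)) = 1/(34119 - 40*3000) = 1/(34119 - 120000) = 1/(-85881) = -1/85881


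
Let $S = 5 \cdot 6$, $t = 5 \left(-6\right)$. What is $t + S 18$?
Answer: $510$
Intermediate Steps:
$t = -30$
$S = 30$
$t + S 18 = -30 + 30 \cdot 18 = -30 + 540 = 510$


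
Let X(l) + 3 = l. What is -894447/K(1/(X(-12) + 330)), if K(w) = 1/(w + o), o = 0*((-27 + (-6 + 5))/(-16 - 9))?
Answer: -99383/35 ≈ -2839.5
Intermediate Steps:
X(l) = -3 + l
o = 0 (o = 0*((-27 - 1)/(-25)) = 0*(-28*(-1/25)) = 0*(28/25) = 0)
K(w) = 1/w (K(w) = 1/(w + 0) = 1/w)
-894447/K(1/(X(-12) + 330)) = -894447/((-3 - 12) + 330) = -894447/(-15 + 330) = -894447/315 = -894447*1/315 = -99383/35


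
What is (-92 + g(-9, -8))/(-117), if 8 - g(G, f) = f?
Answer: 76/117 ≈ 0.64957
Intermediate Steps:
g(G, f) = 8 - f
(-92 + g(-9, -8))/(-117) = (-92 + (8 - 1*(-8)))/(-117) = -(-92 + (8 + 8))/117 = -(-92 + 16)/117 = -1/117*(-76) = 76/117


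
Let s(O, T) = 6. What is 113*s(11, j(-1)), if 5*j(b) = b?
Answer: 678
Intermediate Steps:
j(b) = b/5
113*s(11, j(-1)) = 113*6 = 678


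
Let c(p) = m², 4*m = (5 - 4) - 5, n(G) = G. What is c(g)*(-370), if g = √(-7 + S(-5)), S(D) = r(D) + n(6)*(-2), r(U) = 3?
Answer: -370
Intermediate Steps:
S(D) = -9 (S(D) = 3 + 6*(-2) = 3 - 12 = -9)
g = 4*I (g = √(-7 - 9) = √(-16) = 4*I ≈ 4.0*I)
m = -1 (m = ((5 - 4) - 5)/4 = (1 - 5)/4 = (¼)*(-4) = -1)
c(p) = 1 (c(p) = (-1)² = 1)
c(g)*(-370) = 1*(-370) = -370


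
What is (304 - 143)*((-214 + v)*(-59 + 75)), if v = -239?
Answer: -1166928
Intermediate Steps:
(304 - 143)*((-214 + v)*(-59 + 75)) = (304 - 143)*((-214 - 239)*(-59 + 75)) = 161*(-453*16) = 161*(-7248) = -1166928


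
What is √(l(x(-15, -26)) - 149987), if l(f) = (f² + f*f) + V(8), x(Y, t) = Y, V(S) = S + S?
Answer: I*√149521 ≈ 386.68*I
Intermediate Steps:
V(S) = 2*S
l(f) = 16 + 2*f² (l(f) = (f² + f*f) + 2*8 = (f² + f²) + 16 = 2*f² + 16 = 16 + 2*f²)
√(l(x(-15, -26)) - 149987) = √((16 + 2*(-15)²) - 149987) = √((16 + 2*225) - 149987) = √((16 + 450) - 149987) = √(466 - 149987) = √(-149521) = I*√149521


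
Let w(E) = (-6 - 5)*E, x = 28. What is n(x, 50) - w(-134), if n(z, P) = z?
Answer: -1446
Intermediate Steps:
w(E) = -11*E
n(x, 50) - w(-134) = 28 - (-11)*(-134) = 28 - 1*1474 = 28 - 1474 = -1446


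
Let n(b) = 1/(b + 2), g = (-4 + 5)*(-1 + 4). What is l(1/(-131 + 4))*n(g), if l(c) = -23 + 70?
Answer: 47/5 ≈ 9.4000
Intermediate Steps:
g = 3 (g = 1*3 = 3)
l(c) = 47
n(b) = 1/(2 + b)
l(1/(-131 + 4))*n(g) = 47/(2 + 3) = 47/5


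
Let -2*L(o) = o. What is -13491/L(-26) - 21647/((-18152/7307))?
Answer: 1811381545/235976 ≈ 7676.1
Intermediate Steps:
L(o) = -o/2
-13491/L(-26) - 21647/((-18152/7307)) = -13491/((-1/2*(-26))) - 21647/((-18152/7307)) = -13491/13 - 21647/((-18152*1/7307)) = -13491*1/13 - 21647/(-18152/7307) = -13491/13 - 21647*(-7307/18152) = -13491/13 + 158174629/18152 = 1811381545/235976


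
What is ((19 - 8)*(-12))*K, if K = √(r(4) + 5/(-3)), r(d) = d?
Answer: -44*√21 ≈ -201.63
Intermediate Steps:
K = √21/3 (K = √(4 + 5/(-3)) = √(4 + 5*(-⅓)) = √(4 - 5/3) = √(7/3) = √21/3 ≈ 1.5275)
((19 - 8)*(-12))*K = ((19 - 8)*(-12))*(√21/3) = (11*(-12))*(√21/3) = -44*√21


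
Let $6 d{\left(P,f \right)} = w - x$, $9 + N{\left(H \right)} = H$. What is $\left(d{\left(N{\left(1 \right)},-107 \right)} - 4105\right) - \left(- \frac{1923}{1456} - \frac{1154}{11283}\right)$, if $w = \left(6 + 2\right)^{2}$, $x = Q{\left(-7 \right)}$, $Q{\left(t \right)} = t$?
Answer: $- \frac{67219361039}{16428048} \approx -4091.7$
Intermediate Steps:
$N{\left(H \right)} = -9 + H$
$x = -7$
$w = 64$ ($w = 8^{2} = 64$)
$d{\left(P,f \right)} = \frac{71}{6}$ ($d{\left(P,f \right)} = \frac{64 - -7}{6} = \frac{64 + 7}{6} = \frac{1}{6} \cdot 71 = \frac{71}{6}$)
$\left(d{\left(N{\left(1 \right)},-107 \right)} - 4105\right) - \left(- \frac{1923}{1456} - \frac{1154}{11283}\right) = \left(\frac{71}{6} - 4105\right) - \left(- \frac{1923}{1456} - \frac{1154}{11283}\right) = - \frac{24559}{6} - - \frac{23377433}{16428048} = - \frac{24559}{6} + \left(\frac{1154}{11283} + \frac{1923}{1456}\right) = - \frac{24559}{6} + \frac{23377433}{16428048} = - \frac{67219361039}{16428048}$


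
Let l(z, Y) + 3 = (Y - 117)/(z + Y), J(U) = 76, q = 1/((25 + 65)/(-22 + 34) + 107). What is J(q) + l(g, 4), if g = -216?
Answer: 15589/212 ≈ 73.533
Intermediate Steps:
q = 2/229 (q = 1/(90/12 + 107) = 1/(90*(1/12) + 107) = 1/(15/2 + 107) = 1/(229/2) = 2/229 ≈ 0.0087336)
l(z, Y) = -3 + (-117 + Y)/(Y + z) (l(z, Y) = -3 + (Y - 117)/(z + Y) = -3 + (-117 + Y)/(Y + z))
J(q) + l(g, 4) = 76 + (-117 - 3*(-216) - 2*4)/(4 - 216) = 76 + (-117 + 648 - 8)/(-212) = 76 - 1/212*523 = 76 - 523/212 = 15589/212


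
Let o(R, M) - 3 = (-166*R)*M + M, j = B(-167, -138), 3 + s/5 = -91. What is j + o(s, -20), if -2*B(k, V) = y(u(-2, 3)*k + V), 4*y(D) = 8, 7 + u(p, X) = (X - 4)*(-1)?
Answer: -1560418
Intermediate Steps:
u(p, X) = -3 - X (u(p, X) = -7 + (X - 4)*(-1) = -7 + (-4 + X)*(-1) = -7 + (4 - X) = -3 - X)
s = -470 (s = -15 + 5*(-91) = -15 - 455 = -470)
y(D) = 2 (y(D) = (1/4)*8 = 2)
B(k, V) = -1 (B(k, V) = -1/2*2 = -1)
j = -1
o(R, M) = 3 + M - 166*M*R (o(R, M) = 3 + ((-166*R)*M + M) = 3 + (-166*M*R + M) = 3 + (M - 166*M*R) = 3 + M - 166*M*R)
j + o(s, -20) = -1 + (3 - 20 - 166*(-20)*(-470)) = -1 + (3 - 20 - 1560400) = -1 - 1560417 = -1560418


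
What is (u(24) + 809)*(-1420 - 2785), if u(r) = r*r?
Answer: -5823925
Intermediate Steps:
u(r) = r²
(u(24) + 809)*(-1420 - 2785) = (24² + 809)*(-1420 - 2785) = (576 + 809)*(-4205) = 1385*(-4205) = -5823925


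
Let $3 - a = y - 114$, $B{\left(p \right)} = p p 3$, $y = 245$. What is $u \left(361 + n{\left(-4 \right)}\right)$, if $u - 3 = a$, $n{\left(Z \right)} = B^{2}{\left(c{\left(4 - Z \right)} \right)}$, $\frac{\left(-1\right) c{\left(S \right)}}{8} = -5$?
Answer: $-2880045125$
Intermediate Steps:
$c{\left(S \right)} = 40$ ($c{\left(S \right)} = \left(-8\right) \left(-5\right) = 40$)
$B{\left(p \right)} = 3 p^{2}$ ($B{\left(p \right)} = p^{2} \cdot 3 = 3 p^{2}$)
$n{\left(Z \right)} = 23040000$ ($n{\left(Z \right)} = \left(3 \cdot 40^{2}\right)^{2} = \left(3 \cdot 1600\right)^{2} = 4800^{2} = 23040000$)
$a = -128$ ($a = 3 - \left(245 - 114\right) = 3 - 131 = -128$)
$u = -125$ ($u = 3 - 128 = -125$)
$u \left(361 + n{\left(-4 \right)}\right) = - 125 \left(361 + 23040000\right) = \left(-125\right) 23040361 = -2880045125$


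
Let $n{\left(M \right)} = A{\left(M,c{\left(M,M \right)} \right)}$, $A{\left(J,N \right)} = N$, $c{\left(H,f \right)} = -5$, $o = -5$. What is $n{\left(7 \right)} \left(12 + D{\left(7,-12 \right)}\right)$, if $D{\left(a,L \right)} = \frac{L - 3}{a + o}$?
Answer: $- \frac{45}{2} \approx -22.5$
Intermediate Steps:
$D{\left(a,L \right)} = \frac{-3 + L}{-5 + a}$ ($D{\left(a,L \right)} = \frac{L - 3}{a - 5} = \frac{-3 + L}{-5 + a}$)
$n{\left(M \right)} = -5$
$n{\left(7 \right)} \left(12 + D{\left(7,-12 \right)}\right) = - 5 \left(12 + \frac{-3 - 12}{-5 + 7}\right) = - 5 \left(12 + \frac{1}{2} \left(-15\right)\right) = - 5 \left(12 - \frac{15}{2}\right) = \left(-5\right) \frac{9}{2} = - \frac{45}{2}$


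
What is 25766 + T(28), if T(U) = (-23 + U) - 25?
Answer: 25746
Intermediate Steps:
T(U) = -48 + U
25766 + T(28) = 25766 + (-48 + 28) = 25766 - 20 = 25746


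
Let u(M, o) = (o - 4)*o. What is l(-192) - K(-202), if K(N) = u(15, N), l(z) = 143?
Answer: -41469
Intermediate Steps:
u(M, o) = o*(-4 + o) (u(M, o) = (-4 + o)*o = o*(-4 + o))
K(N) = N*(-4 + N)
l(-192) - K(-202) = 143 - (-202)*(-4 - 202) = 143 - (-202)*(-206) = 143 - 1*41612 = 143 - 41612 = -41469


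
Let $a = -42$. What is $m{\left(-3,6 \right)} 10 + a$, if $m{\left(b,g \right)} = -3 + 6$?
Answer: $-12$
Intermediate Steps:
$m{\left(b,g \right)} = 3$
$m{\left(-3,6 \right)} 10 + a = 3 \cdot 10 - 42 = 30 - 42 = -12$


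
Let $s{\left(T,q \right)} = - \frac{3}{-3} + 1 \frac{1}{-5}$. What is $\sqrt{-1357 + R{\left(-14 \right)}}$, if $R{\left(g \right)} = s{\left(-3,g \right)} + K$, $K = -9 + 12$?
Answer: $\frac{i \sqrt{33830}}{5} \approx 36.786 i$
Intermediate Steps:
$s{\left(T,q \right)} = \frac{4}{5}$ ($s{\left(T,q \right)} = \left(-3\right) \left(- \frac{1}{3}\right) + 1 \left(- \frac{1}{5}\right) = 1 - \frac{1}{5} = \frac{4}{5}$)
$K = 3$
$R{\left(g \right)} = \frac{19}{5}$ ($R{\left(g \right)} = \frac{4}{5} + 3 = \frac{19}{5}$)
$\sqrt{-1357 + R{\left(-14 \right)}} = \sqrt{-1357 + \frac{19}{5}} = \sqrt{- \frac{6766}{5}} = \frac{i \sqrt{33830}}{5}$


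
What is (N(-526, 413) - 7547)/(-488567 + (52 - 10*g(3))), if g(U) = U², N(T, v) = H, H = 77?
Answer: 1494/97721 ≈ 0.015288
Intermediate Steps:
N(T, v) = 77
(N(-526, 413) - 7547)/(-488567 + (52 - 10*g(3))) = (77 - 7547)/(-488567 + (52 - 10*3²)) = -7470/(-488567 + (52 - 10*9)) = -7470/(-488567 + (52 - 90)) = -7470/(-488567 - 38) = -7470/(-488605) = -7470*(-1/488605) = 1494/97721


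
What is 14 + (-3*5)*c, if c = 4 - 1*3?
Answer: -1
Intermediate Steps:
c = 1 (c = 4 - 3 = 1)
14 + (-3*5)*c = 14 - 3*5*1 = 14 - 15*1 = 14 - 15 = -1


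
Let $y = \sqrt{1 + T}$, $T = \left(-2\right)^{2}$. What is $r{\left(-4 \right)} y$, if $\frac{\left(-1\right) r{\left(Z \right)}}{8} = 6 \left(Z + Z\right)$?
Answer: $384 \sqrt{5} \approx 858.65$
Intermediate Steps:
$r{\left(Z \right)} = - 96 Z$ ($r{\left(Z \right)} = - 8 \cdot 6 \left(Z + Z\right) = - 8 \cdot 6 \cdot 2 Z = - 8 \cdot 12 Z = - 96 Z$)
$T = 4$
$y = \sqrt{5}$ ($y = \sqrt{1 + 4} = \sqrt{5} \approx 2.2361$)
$r{\left(-4 \right)} y = \left(-96\right) \left(-4\right) \sqrt{5} = 384 \sqrt{5}$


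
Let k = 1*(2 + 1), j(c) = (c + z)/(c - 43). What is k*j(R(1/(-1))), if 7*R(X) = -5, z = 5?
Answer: -5/17 ≈ -0.29412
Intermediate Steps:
R(X) = -5/7 (R(X) = (⅐)*(-5) = -5/7)
j(c) = (5 + c)/(-43 + c) (j(c) = (c + 5)/(c - 43) = (5 + c)/(-43 + c))
k = 3 (k = 1*3 = 3)
k*j(R(1/(-1))) = 3*((5 - 5/7)/(-43 - 5/7)) = 3*((30/7)/(-306/7)) = 3*(-7/306*30/7) = 3*(-5/51) = -5/17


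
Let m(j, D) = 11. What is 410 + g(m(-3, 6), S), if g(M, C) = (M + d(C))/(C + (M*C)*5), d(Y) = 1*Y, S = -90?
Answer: 2066479/5040 ≈ 410.02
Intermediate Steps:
d(Y) = Y
g(M, C) = (C + M)/(C + 5*C*M) (g(M, C) = (M + C)/(C + (M*C)*5) = (C + M)/(C + (C*M)*5) = (C + M)/(C + 5*C*M))
410 + g(m(-3, 6), S) = 410 + (-90 + 11)/((-90)*(1 + 5*11)) = 410 - 1/90*(-79)/(1 + 55) = 410 - 1/90*(-79)/56 = 410 - 1/90*1/56*(-79) = 410 + 79/5040 = 2066479/5040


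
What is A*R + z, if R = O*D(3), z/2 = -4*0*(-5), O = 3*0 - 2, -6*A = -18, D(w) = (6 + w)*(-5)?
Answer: 270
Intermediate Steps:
D(w) = -30 - 5*w
A = 3 (A = -1/6*(-18) = 3)
O = -2 (O = 0 - 2 = -2)
z = 0 (z = 2*(-4*0*(-5)) = 2*(0*(-5)) = 2*0 = 0)
R = 90 (R = -2*(-30 - 5*3) = -2*(-30 - 15) = -2*(-45) = 90)
A*R + z = 3*90 + 0 = 270 + 0 = 270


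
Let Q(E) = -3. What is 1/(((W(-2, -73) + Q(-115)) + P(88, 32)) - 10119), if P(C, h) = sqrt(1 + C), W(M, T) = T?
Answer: -10195/103937936 - sqrt(89)/103937936 ≈ -9.8178e-5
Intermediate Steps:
1/(((W(-2, -73) + Q(-115)) + P(88, 32)) - 10119) = 1/(((-73 - 3) + sqrt(1 + 88)) - 10119) = 1/((-76 + sqrt(89)) - 10119) = 1/(-10195 + sqrt(89))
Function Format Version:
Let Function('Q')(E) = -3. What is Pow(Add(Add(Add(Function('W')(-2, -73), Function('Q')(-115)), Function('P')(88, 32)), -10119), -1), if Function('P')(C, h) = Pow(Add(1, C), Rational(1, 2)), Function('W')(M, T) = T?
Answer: Add(Rational(-10195, 103937936), Mul(Rational(-1, 103937936), Pow(89, Rational(1, 2)))) ≈ -9.8178e-5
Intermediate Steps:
Pow(Add(Add(Add(Function('W')(-2, -73), Function('Q')(-115)), Function('P')(88, 32)), -10119), -1) = Pow(Add(Add(Add(-73, -3), Pow(Add(1, 88), Rational(1, 2))), -10119), -1) = Pow(Add(Add(-76, Pow(89, Rational(1, 2))), -10119), -1) = Pow(Add(-10195, Pow(89, Rational(1, 2))), -1)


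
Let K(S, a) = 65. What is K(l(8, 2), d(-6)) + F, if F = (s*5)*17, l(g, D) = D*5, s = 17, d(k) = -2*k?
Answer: 1510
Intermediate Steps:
l(g, D) = 5*D
F = 1445 (F = (17*5)*17 = 85*17 = 1445)
K(l(8, 2), d(-6)) + F = 65 + 1445 = 1510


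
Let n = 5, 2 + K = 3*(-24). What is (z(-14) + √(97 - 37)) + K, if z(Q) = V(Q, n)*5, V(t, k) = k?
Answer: -49 + 2*√15 ≈ -41.254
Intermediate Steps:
K = -74 (K = -2 + 3*(-24) = -2 - 72 = -74)
z(Q) = 25 (z(Q) = 5*5 = 25)
(z(-14) + √(97 - 37)) + K = (25 + √(97 - 37)) - 74 = (25 + √60) - 74 = (25 + 2*√15) - 74 = -49 + 2*√15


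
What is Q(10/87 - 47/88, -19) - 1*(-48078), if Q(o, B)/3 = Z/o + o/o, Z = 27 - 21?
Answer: 154154121/3209 ≈ 48038.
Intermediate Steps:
Z = 6
Q(o, B) = 3 + 18/o (Q(o, B) = 3*(6/o + o/o) = 3*(6/o + 1) = 3*(1 + 6/o) = 3 + 18/o)
Q(10/87 - 47/88, -19) - 1*(-48078) = (3 + 18/(10/87 - 47/88)) - 1*(-48078) = (3 + 18/(10*(1/87) - 47*1/88)) + 48078 = (3 + 18/(10/87 - 47/88)) + 48078 = (3 + 18/(-3209/7656)) + 48078 = (3 + 18*(-7656/3209)) + 48078 = (3 - 137808/3209) + 48078 = -128181/3209 + 48078 = 154154121/3209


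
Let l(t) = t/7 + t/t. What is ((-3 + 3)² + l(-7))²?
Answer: 0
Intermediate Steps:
l(t) = 1 + t/7 (l(t) = t*(⅐) + 1 = t/7 + 1 = 1 + t/7)
((-3 + 3)² + l(-7))² = ((-3 + 3)² + (1 + (⅐)*(-7)))² = (0² + (1 - 1))² = (0 + 0)² = 0² = 0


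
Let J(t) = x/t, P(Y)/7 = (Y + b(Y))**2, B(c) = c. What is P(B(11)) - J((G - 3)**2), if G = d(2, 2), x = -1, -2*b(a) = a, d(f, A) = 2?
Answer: 851/4 ≈ 212.75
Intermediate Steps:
b(a) = -a/2
G = 2
P(Y) = 7*Y**2/4 (P(Y) = 7*(Y - Y/2)**2 = 7*(Y/2)**2 = 7*(Y**2/4) = 7*Y**2/4)
J(t) = -1/t
P(B(11)) - J((G - 3)**2) = (7/4)*11**2 - (-1)/((2 - 3)**2) = (7/4)*121 - (-1)/((-1)**2) = 847/4 - (-1)/1 = 847/4 - (-1) = 847/4 - 1*(-1) = 847/4 + 1 = 851/4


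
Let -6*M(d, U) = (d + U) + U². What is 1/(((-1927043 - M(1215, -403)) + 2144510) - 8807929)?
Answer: -2/17126517 ≈ -1.1678e-7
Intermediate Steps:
M(d, U) = -U/6 - d/6 - U²/6 (M(d, U) = -((d + U) + U²)/6 = -((U + d) + U²)/6 = -(U + d + U²)/6 = -U/6 - d/6 - U²/6)
1/(((-1927043 - M(1215, -403)) + 2144510) - 8807929) = 1/(((-1927043 - (-⅙*(-403) - ⅙*1215 - ⅙*(-403)²)) + 2144510) - 8807929) = 1/(((-1927043 - (403/6 - 405/2 - ⅙*162409)) + 2144510) - 8807929) = 1/(((-1927043 - (403/6 - 405/2 - 162409/6)) + 2144510) - 8807929) = 1/(((-1927043 - 1*(-54407/2)) + 2144510) - 8807929) = 1/(((-1927043 + 54407/2) + 2144510) - 8807929) = 1/((-3799679/2 + 2144510) - 8807929) = 1/(489341/2 - 8807929) = 1/(-17126517/2) = -2/17126517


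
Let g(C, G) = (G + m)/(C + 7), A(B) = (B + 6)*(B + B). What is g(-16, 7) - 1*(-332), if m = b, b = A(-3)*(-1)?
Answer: 2963/9 ≈ 329.22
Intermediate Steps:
A(B) = 2*B*(6 + B) (A(B) = (6 + B)*(2*B) = 2*B*(6 + B))
b = 18 (b = (2*(-3)*(6 - 3))*(-1) = (2*(-3)*3)*(-1) = -18*(-1) = 18)
m = 18
g(C, G) = (18 + G)/(7 + C) (g(C, G) = (G + 18)/(C + 7) = (18 + G)/(7 + C))
g(-16, 7) - 1*(-332) = (18 + 7)/(7 - 16) - 1*(-332) = 25/(-9) + 332 = -⅑*25 + 332 = -25/9 + 332 = 2963/9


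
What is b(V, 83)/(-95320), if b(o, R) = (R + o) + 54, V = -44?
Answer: -93/95320 ≈ -0.00097566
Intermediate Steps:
b(o, R) = 54 + R + o
b(V, 83)/(-95320) = (54 + 83 - 44)/(-95320) = 93*(-1/95320) = -93/95320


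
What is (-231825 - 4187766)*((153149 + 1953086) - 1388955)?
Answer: -3170084232480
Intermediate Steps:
(-231825 - 4187766)*((153149 + 1953086) - 1388955) = -4419591*(2106235 - 1388955) = -4419591*717280 = -3170084232480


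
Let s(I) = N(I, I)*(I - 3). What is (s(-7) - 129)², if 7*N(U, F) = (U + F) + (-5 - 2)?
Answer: 9801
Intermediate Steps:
N(U, F) = -1 + F/7 + U/7 (N(U, F) = ((U + F) + (-5 - 2))/7 = ((F + U) - 7)/7 = (-7 + F + U)/7 = -1 + F/7 + U/7)
s(I) = (-1 + 2*I/7)*(-3 + I) (s(I) = (-1 + I/7 + I/7)*(I - 3) = (-1 + 2*I/7)*(-3 + I))
(s(-7) - 129)² = ((-7 + 2*(-7))*(-3 - 7)/7 - 129)² = ((⅐)*(-7 - 14)*(-10) - 129)² = ((⅐)*(-21)*(-10) - 129)² = (30 - 129)² = (-99)² = 9801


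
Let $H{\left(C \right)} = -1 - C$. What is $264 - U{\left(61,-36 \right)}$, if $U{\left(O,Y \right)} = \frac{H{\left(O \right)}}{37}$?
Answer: $\frac{9830}{37} \approx 265.68$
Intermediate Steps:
$U{\left(O,Y \right)} = - \frac{1}{37} - \frac{O}{37}$ ($U{\left(O,Y \right)} = \frac{-1 - O}{37} = \left(-1 - O\right) \frac{1}{37} = - \frac{1}{37} - \frac{O}{37}$)
$264 - U{\left(61,-36 \right)} = 264 - \left(- \frac{1}{37} - \frac{61}{37}\right) = 264 - - \frac{62}{37} = 264 + \frac{62}{37} = \frac{9830}{37}$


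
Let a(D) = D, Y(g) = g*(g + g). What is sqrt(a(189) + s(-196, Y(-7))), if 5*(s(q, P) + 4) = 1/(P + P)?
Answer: sqrt(906505)/70 ≈ 13.602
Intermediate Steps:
Y(g) = 2*g**2 (Y(g) = g*(2*g) = 2*g**2)
s(q, P) = -4 + 1/(10*P) (s(q, P) = -4 + 1/(5*(P + P)) = -4 + 1/(5*((2*P))) = -4 + (1/(2*P))/5 = -4 + 1/(10*P))
sqrt(a(189) + s(-196, Y(-7))) = sqrt(189 + (-4 + 1/(10*((2*(-7)**2))))) = sqrt(189 + (-4 + 1/(10*((2*49))))) = sqrt(189 + (-4 + (1/10)/98)) = sqrt(189 + (-4 + (1/10)*(1/98))) = sqrt(189 + (-4 + 1/980)) = sqrt(189 - 3919/980) = sqrt(181301/980) = sqrt(906505)/70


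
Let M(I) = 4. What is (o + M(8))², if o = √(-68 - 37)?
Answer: (4 + I*√105)² ≈ -89.0 + 81.976*I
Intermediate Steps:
o = I*√105 (o = √(-105) = I*√105 ≈ 10.247*I)
(o + M(8))² = (I*√105 + 4)² = (4 + I*√105)²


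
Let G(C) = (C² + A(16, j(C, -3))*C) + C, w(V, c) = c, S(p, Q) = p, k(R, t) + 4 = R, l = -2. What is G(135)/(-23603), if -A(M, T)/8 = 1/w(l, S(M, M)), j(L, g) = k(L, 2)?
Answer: -36585/47206 ≈ -0.77501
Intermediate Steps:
k(R, t) = -4 + R
j(L, g) = -4 + L
A(M, T) = -8/M
G(C) = C² + C/2 (G(C) = (C² + (-8/16)*C) + C = (C² + (-8*1/16)*C) + C = (C² - C/2) + C = C² + C/2)
G(135)/(-23603) = (135*(½ + 135))/(-23603) = (135*(271/2))*(-1/23603) = (36585/2)*(-1/23603) = -36585/47206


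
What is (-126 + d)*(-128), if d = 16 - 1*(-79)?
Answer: 3968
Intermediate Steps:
d = 95 (d = 16 + 79 = 95)
(-126 + d)*(-128) = (-126 + 95)*(-128) = -31*(-128) = 3968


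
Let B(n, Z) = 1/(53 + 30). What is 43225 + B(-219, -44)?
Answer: 3587676/83 ≈ 43225.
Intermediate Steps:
B(n, Z) = 1/83
43225 + B(-219, -44) = 43225 + 1/83 = 3587676/83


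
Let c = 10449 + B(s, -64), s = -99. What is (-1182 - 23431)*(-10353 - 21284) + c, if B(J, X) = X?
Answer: 778691866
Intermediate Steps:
c = 10385 (c = 10449 - 64 = 10385)
(-1182 - 23431)*(-10353 - 21284) + c = (-1182 - 23431)*(-10353 - 21284) + 10385 = -24613*(-31637) + 10385 = 778681481 + 10385 = 778691866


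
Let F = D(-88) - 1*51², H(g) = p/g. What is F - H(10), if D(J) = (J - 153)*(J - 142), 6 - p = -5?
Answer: 528279/10 ≈ 52828.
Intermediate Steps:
p = 11 (p = 6 - 1*(-5) = 6 + 5 = 11)
D(J) = (-153 + J)*(-142 + J)
H(g) = 11/g
F = 52829 (F = (21726 + (-88)² - 295*(-88)) - 1*51² = (21726 + 7744 + 25960) - 1*2601 = 55430 - 2601 = 52829)
F - H(10) = 52829 - 11/10 = 528279/10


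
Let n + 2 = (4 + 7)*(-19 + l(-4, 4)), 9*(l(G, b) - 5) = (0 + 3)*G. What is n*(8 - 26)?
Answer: 3072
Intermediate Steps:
l(G, b) = 5 + G/3 (l(G, b) = 5 + ((0 + 3)*G)/9 = 5 + (3*G)/9 = 5 + G/3)
n = -512/3 (n = -2 + (4 + 7)*(-19 + (5 + (⅓)*(-4))) = -2 + 11*(-19 + (5 - 4/3)) = -2 + 11*(-19 + 11/3) = -2 + 11*(-46/3) = -2 - 506/3 = -512/3 ≈ -170.67)
n*(8 - 26) = -512*(8 - 26)/3 = -512/3*(-18) = 3072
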